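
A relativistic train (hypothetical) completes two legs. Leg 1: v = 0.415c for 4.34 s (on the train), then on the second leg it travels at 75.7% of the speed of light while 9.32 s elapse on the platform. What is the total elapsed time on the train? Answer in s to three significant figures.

Leg 1: 4.34 s is already measured on the train.
Leg 2: β = 0.757; γ = 1/√(1 − 0.757²) = 1/√0.4270 = 1.530; τ_2 = 9.32/1.530 = 6.090 s.
Total: 4.340 + 6.090 s.

τ = 10.4 s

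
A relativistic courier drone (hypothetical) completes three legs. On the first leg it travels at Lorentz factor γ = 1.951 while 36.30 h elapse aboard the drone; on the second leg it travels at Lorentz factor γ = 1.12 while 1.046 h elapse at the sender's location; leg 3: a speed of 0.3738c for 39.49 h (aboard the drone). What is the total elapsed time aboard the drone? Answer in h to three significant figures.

τ = 76.7 h

Leg 1: 36.30 h is already measured aboard the drone.
Leg 2: γ = 1.12; τ_2 = 1.046/1.120 = 0.9339 h.
Leg 3: 39.49 h is already measured aboard the drone.
Total: 36.30 + 0.9339 + 39.49 h.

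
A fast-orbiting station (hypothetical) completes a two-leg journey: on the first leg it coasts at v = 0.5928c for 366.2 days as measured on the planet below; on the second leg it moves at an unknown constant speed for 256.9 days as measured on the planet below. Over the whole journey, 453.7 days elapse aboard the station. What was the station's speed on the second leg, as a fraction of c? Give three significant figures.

β = 0.786

Leg 1: γ = 1/√(1 − 0.5928²) = 1/√0.6486 = 1.242; τ_1 = 366.2/1.242 = 294.9 days.
Leg 2: speed unknown; τ_2 = 256.9/γ_2.
Total proper time: 294.9 + τ_2 = 453.7, so τ_2 = 453.7 − 294.9 = 158.8 days.
γ_2 = 256.9/158.8 = 1.618; β = √(1 − 1/γ²) = √0.6180.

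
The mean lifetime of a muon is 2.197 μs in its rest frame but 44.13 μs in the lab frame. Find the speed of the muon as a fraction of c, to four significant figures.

v = 0.9988c

γ = Δt/τ₀ = 44.13/2.197 = 20.09
β = √(1 − 1/γ²) = √(1 − 0.002479) = √0.9975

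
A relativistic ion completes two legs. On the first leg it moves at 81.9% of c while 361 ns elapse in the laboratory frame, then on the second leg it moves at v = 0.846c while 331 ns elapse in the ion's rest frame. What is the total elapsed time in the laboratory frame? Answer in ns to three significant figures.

Leg 1: 361 ns is already measured in the laboratory frame.
Leg 2: γ = 1/√(1 − 0.846²) = 1/√0.2843 = 1.876; Δt_2 = 1.876 × 331 = 620.8 ns.
Total: 361.0 + 620.8 ns.

Δt = 982 ns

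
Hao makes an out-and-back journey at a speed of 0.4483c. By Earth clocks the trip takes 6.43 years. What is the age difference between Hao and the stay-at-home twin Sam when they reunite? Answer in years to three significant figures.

γ = 1/√(1 − 0.4483²) = 1/√0.7990 = 1.119
Hao's elapsed proper time: τ = 6.43/1.119 = 5.748 years.
Age gap = Δt − τ = 6.43 − 5.748 years.

Δt − τ = 0.682 years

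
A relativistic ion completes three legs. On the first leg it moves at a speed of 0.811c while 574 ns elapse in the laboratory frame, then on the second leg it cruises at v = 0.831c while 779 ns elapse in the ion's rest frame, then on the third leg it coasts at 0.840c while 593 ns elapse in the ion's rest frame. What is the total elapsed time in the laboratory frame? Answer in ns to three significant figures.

Δt = 3070 ns

Leg 1: 574 ns is already measured in the laboratory frame.
Leg 2: γ = 1/√(1 − 0.831²) = 1/√0.3094 = 1.798; Δt_2 = 1.798 × 779 = 1400 ns.
Leg 3: γ = 1/√(1 − 0.840²) = 1/√0.2944 = 1.843; Δt_3 = 1.843 × 593 = 1093 ns.
Total: 574.0 + 1400 + 1093 ns.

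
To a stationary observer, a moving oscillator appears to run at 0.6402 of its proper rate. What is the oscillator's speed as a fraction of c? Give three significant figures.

β = 0.768

Rate ratio = 1/γ, so γ = 1/0.6402 = 1.562.
β = √(1 − 1/γ²) = √(1 − 0.6402²) = √0.5901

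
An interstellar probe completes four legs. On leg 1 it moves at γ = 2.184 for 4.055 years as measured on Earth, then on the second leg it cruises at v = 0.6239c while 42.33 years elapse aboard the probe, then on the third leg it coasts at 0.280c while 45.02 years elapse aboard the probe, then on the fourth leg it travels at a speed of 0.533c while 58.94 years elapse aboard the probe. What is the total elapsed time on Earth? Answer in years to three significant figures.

Δt = 175 years

Leg 1: 4.055 years is already measured on Earth.
Leg 2: γ = 1/√(1 − 0.6239²) = 1/√0.6107 = 1.280; Δt_2 = 1.280 × 42.33 = 54.16 years.
Leg 3: γ = 1/√(1 − 0.280²) = 25/24 ≈ 1.042; Δt_3 = 1.042 × 45.02 = 46.90 years.
Leg 4: γ = 1/√(1 − 0.533²) = 1/√0.7159 = 1.182; Δt_4 = 1.182 × 58.94 = 69.66 years.
Total: 4.055 + 54.16 + 46.90 + 69.66 years.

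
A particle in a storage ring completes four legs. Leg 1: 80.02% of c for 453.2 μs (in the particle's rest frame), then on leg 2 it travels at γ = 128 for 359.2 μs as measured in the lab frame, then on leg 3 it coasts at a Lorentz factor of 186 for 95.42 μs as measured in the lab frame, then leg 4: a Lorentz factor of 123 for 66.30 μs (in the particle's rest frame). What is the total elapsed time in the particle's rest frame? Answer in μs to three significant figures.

Leg 1: 453.2 μs is already measured in the particle's rest frame.
Leg 2: γ = 128; τ_2 = 359.2/128.0 = 2.806 μs.
Leg 3: γ = 186; τ_3 = 95.42/186.0 = 0.5130 μs.
Leg 4: 66.30 μs is already measured in the particle's rest frame.
Total: 453.2 + 2.806 + 0.5130 + 66.30 μs.

τ = 523 μs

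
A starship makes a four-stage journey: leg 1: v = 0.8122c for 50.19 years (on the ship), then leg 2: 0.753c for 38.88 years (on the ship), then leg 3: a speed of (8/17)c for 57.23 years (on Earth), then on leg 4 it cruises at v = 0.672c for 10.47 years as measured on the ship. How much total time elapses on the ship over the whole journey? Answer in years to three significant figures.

Leg 1: 50.19 years is already measured on the ship.
Leg 2: 38.88 years is already measured on the ship.
Leg 3: γ = 1/√(1 − (8/17)²) = 17/15 ≈ 1.133; τ_3 = 57.23/1.133 = 50.50 years.
Leg 4: 10.47 years is already measured on the ship.
Total: 50.19 + 38.88 + 50.50 + 10.47 years.

τ = 150 years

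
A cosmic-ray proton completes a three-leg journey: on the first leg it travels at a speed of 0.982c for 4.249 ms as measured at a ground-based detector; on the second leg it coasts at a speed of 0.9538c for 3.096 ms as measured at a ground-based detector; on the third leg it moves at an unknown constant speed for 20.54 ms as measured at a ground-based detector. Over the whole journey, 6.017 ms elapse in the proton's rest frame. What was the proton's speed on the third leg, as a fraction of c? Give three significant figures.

β = 0.978

Leg 1: γ = 1/√(1 − 0.982²) = 1/√0.03568 = 5.294; τ_1 = 4.249/5.294 = 0.8026 ms.
Leg 2: γ = 1/√(1 − 0.9538²) = 1/√0.09027 = 3.328; τ_2 = 3.096/3.328 = 0.9302 ms.
Leg 3: speed unknown; τ_3 = 20.54/γ_3.
Total proper time: 0.8026 + 0.9302 + τ_3 = 6.017, so τ_3 = 6.017 − 1.733 = 4.284 ms.
γ_3 = 20.54/4.284 = 4.794; β = √(1 − 1/γ²) = √0.9565.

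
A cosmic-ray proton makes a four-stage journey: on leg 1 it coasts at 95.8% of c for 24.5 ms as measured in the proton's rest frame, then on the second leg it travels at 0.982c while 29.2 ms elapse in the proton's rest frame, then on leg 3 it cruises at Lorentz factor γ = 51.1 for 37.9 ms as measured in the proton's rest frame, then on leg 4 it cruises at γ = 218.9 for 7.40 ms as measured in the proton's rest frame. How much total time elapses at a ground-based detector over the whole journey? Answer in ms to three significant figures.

Leg 1: β = 0.958; γ = 1/√(1 − 0.958²) = 1/√0.08224 = 3.487; Δt_1 = 3.487 × 24.5 = 85.43 ms.
Leg 2: γ = 1/√(1 − 0.982²) = 1/√0.03568 = 5.294; Δt_2 = 5.294 × 29.2 = 154.6 ms.
Leg 3: γ = 51.1; Δt_3 = 51.10 × 37.9 = 1937 ms.
Leg 4: γ = 218.9; Δt_4 = 218.9 × 7.40 = 1620 ms.
Total: 85.43 + 154.6 + 1937 + 1620 ms.

Δt = 3800 ms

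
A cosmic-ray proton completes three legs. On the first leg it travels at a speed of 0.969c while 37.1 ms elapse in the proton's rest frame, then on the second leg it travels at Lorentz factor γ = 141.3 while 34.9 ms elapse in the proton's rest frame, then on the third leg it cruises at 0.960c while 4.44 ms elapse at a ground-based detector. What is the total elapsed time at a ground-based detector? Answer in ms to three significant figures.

Δt = 5090 ms

Leg 1: γ = 1/√(1 − 0.969²) = 1/√0.06104 = 4.048; Δt_1 = 4.048 × 37.1 = 150.2 ms.
Leg 2: γ = 141.3; Δt_2 = 141.3 × 34.9 = 4931 ms.
Leg 3: 4.44 ms is already measured at a ground-based detector.
Total: 150.2 + 4931 + 4.440 ms.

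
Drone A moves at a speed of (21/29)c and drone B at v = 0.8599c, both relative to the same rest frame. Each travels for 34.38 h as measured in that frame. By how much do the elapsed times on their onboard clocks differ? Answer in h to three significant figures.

A: γ = 1/√(1 − (21/29)²) = 29/20 = 1.450; τ_A = 34.38/1.450 = 23.71 h.
B: γ = 1/√(1 − 0.8599²) = 1/√0.2606 = 1.959; τ_B = 34.38/1.959 = 17.55 h.

|τ_A − τ_B| = 6.16 h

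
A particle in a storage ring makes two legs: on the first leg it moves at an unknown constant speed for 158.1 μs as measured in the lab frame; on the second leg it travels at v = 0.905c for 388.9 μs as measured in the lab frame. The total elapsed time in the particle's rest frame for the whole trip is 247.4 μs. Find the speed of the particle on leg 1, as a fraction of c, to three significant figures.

Leg 1: speed unknown; τ_1 = 158.1/γ_1.
Leg 2: γ = 1/√(1 − 0.905²) = 1/√0.1810 = 2.351; τ_2 = 388.9/2.351 = 165.4 μs.
Total proper time: τ_1 + 165.4 = 247.4, so τ_1 = 247.4 − 165.4 = 81.96 μs.
γ_1 = 158.1/81.96 = 1.929; β = √(1 − 1/γ²) = √0.7313.

β = 0.855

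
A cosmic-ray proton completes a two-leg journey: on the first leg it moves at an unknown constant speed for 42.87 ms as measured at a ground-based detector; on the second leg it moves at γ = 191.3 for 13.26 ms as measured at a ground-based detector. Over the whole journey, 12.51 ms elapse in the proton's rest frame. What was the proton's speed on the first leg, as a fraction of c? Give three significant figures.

Leg 1: speed unknown; τ_1 = 42.87/γ_1.
Leg 2: γ = 191.3; τ_2 = 13.26/191.3 = 0.06932 ms.
Total proper time: τ_1 + 0.06932 = 12.51, so τ_1 = 12.51 − 0.06932 = 12.44 ms.
γ_1 = 42.87/12.44 = 3.446; β = √(1 − 1/γ²) = √0.9158.

β = 0.957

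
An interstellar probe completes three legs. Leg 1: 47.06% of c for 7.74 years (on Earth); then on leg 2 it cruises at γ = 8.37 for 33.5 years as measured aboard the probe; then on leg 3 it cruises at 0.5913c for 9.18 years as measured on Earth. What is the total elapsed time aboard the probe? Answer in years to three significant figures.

τ = 47.7 years

Leg 1: β = 0.4706; γ = 1/√(1 − 0.4706²) = 1/√0.7785 = 1.133; τ_1 = 7.74/1.133 = 6.829 years.
Leg 2: 33.5 years is already measured aboard the probe.
Leg 3: γ = 1/√(1 − 0.5913²) = 1/√0.6504 = 1.240; τ_3 = 9.18/1.240 = 7.403 years.
Total: 6.829 + 33.50 + 7.403 years.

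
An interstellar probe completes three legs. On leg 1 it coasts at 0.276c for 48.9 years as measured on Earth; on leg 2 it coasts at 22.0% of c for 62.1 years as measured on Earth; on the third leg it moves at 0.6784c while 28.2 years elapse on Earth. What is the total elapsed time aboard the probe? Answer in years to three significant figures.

Leg 1: γ = 1/√(1 − 0.276²) = 1/√0.9238 = 1.040; τ_1 = 48.9/1.040 = 47.00 years.
Leg 2: β = 0.220; γ = 1/√(1 − 0.220²) = 1/√0.9516 = 1.025; τ_2 = 62.1/1.025 = 60.58 years.
Leg 3: γ = 1/√(1 − 0.6784²) = 1/√0.5398 = 1.361; τ_3 = 28.2/1.361 = 20.72 years.
Total: 47.00 + 60.58 + 20.72 years.

τ = 128 years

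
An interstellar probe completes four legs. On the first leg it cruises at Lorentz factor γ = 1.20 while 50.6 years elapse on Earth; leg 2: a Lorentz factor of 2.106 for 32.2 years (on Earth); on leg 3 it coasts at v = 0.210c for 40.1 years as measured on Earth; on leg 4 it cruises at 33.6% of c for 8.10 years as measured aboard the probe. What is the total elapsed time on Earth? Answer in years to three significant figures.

Δt = 131 years

Leg 1: 50.6 years is already measured on Earth.
Leg 2: 32.2 years is already measured on Earth.
Leg 3: 40.1 years is already measured on Earth.
Leg 4: β = 0.336; γ = 1/√(1 − 0.336²) = 1/√0.8871 = 1.062; Δt_4 = 1.062 × 8.10 = 8.600 years.
Total: 50.60 + 32.20 + 40.10 + 8.600 years.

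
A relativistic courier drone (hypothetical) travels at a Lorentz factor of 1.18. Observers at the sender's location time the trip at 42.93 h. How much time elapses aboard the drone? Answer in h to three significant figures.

γ = 1.18
The interval measured at the sender's location is the dilated one; the clock aboard the drone measures the proper time τ = Δt/γ = 42.93/1.180 h.

τ = 36.4 h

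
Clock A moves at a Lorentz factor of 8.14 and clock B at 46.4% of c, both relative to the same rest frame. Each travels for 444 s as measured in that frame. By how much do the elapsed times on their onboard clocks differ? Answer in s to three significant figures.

|τ_A − τ_B| = 339 s

A: γ = 8.14; τ_A = 444/8.140 = 54.55 s.
B: β = 0.464; γ = 1/√(1 − 0.464²) = 1/√0.7847 = 1.129; τ_B = 444/1.129 = 393.3 s.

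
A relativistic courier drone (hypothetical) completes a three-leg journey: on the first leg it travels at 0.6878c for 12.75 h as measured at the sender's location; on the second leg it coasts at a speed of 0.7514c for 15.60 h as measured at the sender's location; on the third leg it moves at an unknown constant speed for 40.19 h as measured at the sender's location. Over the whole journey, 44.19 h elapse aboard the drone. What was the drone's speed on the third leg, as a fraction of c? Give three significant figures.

Leg 1: γ = 1/√(1 − 0.6878²) = 1/√0.5269 = 1.378; τ_1 = 12.75/1.378 = 9.255 h.
Leg 2: γ = 1/√(1 − 0.7514²) = 1/√0.4354 = 1.516; τ_2 = 15.60/1.516 = 10.29 h.
Leg 3: speed unknown; τ_3 = 40.19/γ_3.
Total proper time: 9.255 + 10.29 + τ_3 = 44.19, so τ_3 = 44.19 − 19.55 = 24.64 h.
γ_3 = 40.19/24.64 = 1.631; β = √(1 − 1/γ²) = √0.6241.

β = 0.790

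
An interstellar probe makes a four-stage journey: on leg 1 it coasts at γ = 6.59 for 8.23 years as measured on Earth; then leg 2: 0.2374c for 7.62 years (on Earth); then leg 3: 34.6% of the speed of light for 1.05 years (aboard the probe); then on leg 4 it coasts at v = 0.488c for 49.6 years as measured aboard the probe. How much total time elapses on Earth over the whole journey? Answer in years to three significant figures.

Leg 1: 8.23 years is already measured on Earth.
Leg 2: 7.62 years is already measured on Earth.
Leg 3: β = 0.346; γ = 1/√(1 − 0.346²) = 1/√0.8803 = 1.066; Δt_3 = 1.066 × 1.05 = 1.119 years.
Leg 4: γ = 1/√(1 − 0.488²) = 1/√0.7619 = 1.146; Δt_4 = 1.146 × 49.6 = 56.83 years.
Total: 8.230 + 7.620 + 1.119 + 56.83 years.

Δt = 73.8 years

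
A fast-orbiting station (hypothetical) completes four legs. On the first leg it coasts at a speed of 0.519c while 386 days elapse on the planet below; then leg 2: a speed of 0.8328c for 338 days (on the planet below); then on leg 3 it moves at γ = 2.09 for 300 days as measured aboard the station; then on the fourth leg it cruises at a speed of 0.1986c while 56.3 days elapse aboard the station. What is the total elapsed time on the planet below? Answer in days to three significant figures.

Leg 1: 386 days is already measured on the planet below.
Leg 2: 338 days is already measured on the planet below.
Leg 3: γ = 2.09; Δt_3 = 2.090 × 300 = 627.0 days.
Leg 4: γ = 1/√(1 − 0.1986²) = 1/√0.9606 = 1.020; Δt_4 = 1.020 × 56.3 = 57.44 days.
Total: 386.0 + 338.0 + 627.0 + 57.44 days.

Δt = 1410 days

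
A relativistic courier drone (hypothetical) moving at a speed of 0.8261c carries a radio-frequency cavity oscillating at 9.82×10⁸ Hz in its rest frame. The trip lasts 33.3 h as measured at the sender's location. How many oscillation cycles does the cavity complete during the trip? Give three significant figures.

γ = 1/√(1 − 0.8261²) = 1/√0.3176 = 1.775
The oscillator's own cycle count is N = f × τ where τ is the proper time aboard the drone. τ = Δt/γ = 33.3/1.775 = 18.77 h = 6.756×10⁴ s.
N = 9.82×10⁸ × 6.756×10⁴ = 6.634×10¹³.

N = 6.63×10¹³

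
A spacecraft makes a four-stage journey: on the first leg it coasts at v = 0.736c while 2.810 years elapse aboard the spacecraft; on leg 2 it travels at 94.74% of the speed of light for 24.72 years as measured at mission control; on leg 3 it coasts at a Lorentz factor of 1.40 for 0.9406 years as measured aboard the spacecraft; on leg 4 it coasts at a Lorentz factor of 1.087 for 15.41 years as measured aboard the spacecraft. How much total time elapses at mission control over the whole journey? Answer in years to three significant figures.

Leg 1: γ = 1/√(1 − 0.736²) = 1/√0.4583 = 1.477; Δt_1 = 1.477 × 2.810 = 4.151 years.
Leg 2: 24.72 years is already measured at mission control.
Leg 3: γ = 1.40; Δt_3 = 1.400 × 0.9406 = 1.317 years.
Leg 4: γ = 1.087; Δt_4 = 1.087 × 15.41 = 16.75 years.
Total: 4.151 + 24.72 + 1.317 + 16.75 years.

Δt = 46.9 years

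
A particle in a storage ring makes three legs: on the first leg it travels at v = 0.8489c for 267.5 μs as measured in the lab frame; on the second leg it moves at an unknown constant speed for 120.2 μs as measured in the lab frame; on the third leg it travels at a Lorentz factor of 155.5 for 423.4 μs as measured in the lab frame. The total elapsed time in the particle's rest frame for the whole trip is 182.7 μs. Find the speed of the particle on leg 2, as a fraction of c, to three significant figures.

Leg 1: γ = 1/√(1 − 0.8489²) = 1/√0.2794 = 1.892; τ_1 = 267.5/1.892 = 141.4 μs.
Leg 2: speed unknown; τ_2 = 120.2/γ_2.
Leg 3: γ = 155.5; τ_3 = 423.4/155.5 = 2.723 μs.
Total proper time: 141.4 + τ_2 + 2.723 = 182.7, so τ_2 = 182.7 − 144.1 = 38.59 μs.
γ_2 = 120.2/38.59 = 3.115; β = √(1 − 1/γ²) = √0.8969.

β = 0.947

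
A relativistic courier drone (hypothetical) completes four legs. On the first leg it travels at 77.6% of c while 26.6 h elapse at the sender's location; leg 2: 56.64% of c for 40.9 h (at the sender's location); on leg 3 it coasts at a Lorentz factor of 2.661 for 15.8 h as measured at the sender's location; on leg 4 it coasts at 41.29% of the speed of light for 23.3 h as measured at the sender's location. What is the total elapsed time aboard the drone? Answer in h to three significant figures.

Leg 1: β = 0.776; γ = 1/√(1 − 0.776²) = 1/√0.3978 = 1.585; τ_1 = 26.6/1.585 = 16.78 h.
Leg 2: β = 0.5664; γ = 1/√(1 − 0.5664²) = 1/√0.6792 = 1.213; τ_2 = 40.9/1.213 = 33.71 h.
Leg 3: γ = 2.661; τ_3 = 15.8/2.661 = 5.938 h.
Leg 4: β = 0.4129; γ = 1/√(1 − 0.4129²) = 1/√0.8295 = 1.098; τ_4 = 23.3/1.098 = 21.22 h.
Total: 16.78 + 33.71 + 5.938 + 21.22 h.

τ = 77.6 h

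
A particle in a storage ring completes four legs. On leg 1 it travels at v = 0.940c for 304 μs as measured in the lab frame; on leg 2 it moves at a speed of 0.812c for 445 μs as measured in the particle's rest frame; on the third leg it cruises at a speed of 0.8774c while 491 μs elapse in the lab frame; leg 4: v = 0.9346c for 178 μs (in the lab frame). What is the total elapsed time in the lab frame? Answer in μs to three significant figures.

Δt = 1740 μs

Leg 1: 304 μs is already measured in the lab frame.
Leg 2: γ = 1/√(1 − 0.812²) = 1/√0.3407 = 1.713; Δt_2 = 1.713 × 445 = 762.4 μs.
Leg 3: 491 μs is already measured in the lab frame.
Leg 4: 178 μs is already measured in the lab frame.
Total: 304.0 + 762.4 + 491.0 + 178.0 μs.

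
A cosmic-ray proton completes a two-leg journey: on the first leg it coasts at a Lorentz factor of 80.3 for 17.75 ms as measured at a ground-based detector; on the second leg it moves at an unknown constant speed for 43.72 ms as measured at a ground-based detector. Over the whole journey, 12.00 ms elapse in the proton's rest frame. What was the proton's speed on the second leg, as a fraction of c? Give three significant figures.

Leg 1: γ = 80.3; τ_1 = 17.75/80.30 = 0.2210 ms.
Leg 2: speed unknown; τ_2 = 43.72/γ_2.
Total proper time: 0.2210 + τ_2 = 12.00, so τ_2 = 12.00 − 0.2210 = 11.78 ms.
γ_2 = 43.72/11.78 = 3.712; β = √(1 − 1/γ²) = √0.9274.

β = 0.963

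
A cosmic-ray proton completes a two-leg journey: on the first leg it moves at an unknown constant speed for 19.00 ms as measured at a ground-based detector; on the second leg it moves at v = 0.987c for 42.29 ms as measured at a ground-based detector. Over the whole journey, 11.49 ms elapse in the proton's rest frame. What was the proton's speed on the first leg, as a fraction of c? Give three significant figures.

β = 0.969

Leg 1: speed unknown; τ_1 = 19.00/γ_1.
Leg 2: γ = 1/√(1 − 0.987²) = 1/√0.02583 = 6.222; τ_2 = 42.29/6.222 = 6.797 ms.
Total proper time: τ_1 + 6.797 = 11.49, so τ_1 = 11.49 − 6.797 = 4.693 ms.
γ_1 = 19.00/4.693 = 4.048; β = √(1 − 1/γ²) = √0.9390.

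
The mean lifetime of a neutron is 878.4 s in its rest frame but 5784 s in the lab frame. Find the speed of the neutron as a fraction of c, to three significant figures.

v = 0.988c

γ = Δt/τ₀ = 5784/878.4 = 6.585
β = √(1 − 1/γ²) = √(1 − 0.02306) = √0.9769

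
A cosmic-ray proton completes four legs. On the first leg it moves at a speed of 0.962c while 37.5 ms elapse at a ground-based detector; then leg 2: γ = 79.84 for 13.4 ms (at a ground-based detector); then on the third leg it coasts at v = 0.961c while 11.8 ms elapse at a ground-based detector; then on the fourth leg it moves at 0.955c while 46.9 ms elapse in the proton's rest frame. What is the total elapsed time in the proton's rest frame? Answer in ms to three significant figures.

τ = 60.6 ms

Leg 1: γ = 1/√(1 − 0.962²) = 1/√0.07456 = 3.662; τ_1 = 37.5/3.662 = 10.24 ms.
Leg 2: γ = 79.84; τ_2 = 13.4/79.84 = 0.1678 ms.
Leg 3: γ = 1/√(1 − 0.961²) = 1/√0.07648 = 3.616; τ_3 = 11.8/3.616 = 3.263 ms.
Leg 4: 46.9 ms is already measured in the proton's rest frame.
Total: 10.24 + 0.1678 + 3.263 + 46.90 ms.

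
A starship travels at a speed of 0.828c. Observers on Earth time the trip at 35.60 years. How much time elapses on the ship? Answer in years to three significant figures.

γ = 1/√(1 − 0.828²) = 1/√0.3144 = 1.783
The interval measured on Earth is the dilated one; the clock on the ship measures the proper time τ = Δt/γ = 35.60/1.783 years.

τ = 20.0 years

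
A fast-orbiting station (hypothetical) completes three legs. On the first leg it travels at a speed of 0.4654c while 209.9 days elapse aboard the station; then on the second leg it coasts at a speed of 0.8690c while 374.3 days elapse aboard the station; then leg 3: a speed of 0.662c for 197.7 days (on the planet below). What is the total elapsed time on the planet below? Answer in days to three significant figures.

Leg 1: γ = 1/√(1 − 0.4654²) = 1/√0.7834 = 1.130; Δt_1 = 1.130 × 209.9 = 237.1 days.
Leg 2: γ = 1/√(1 − 0.8690²) = 1/√0.2448 = 2.021; Δt_2 = 2.021 × 374.3 = 756.4 days.
Leg 3: 197.7 days is already measured on the planet below.
Total: 237.1 + 756.4 + 197.7 days.

Δt = 1190 days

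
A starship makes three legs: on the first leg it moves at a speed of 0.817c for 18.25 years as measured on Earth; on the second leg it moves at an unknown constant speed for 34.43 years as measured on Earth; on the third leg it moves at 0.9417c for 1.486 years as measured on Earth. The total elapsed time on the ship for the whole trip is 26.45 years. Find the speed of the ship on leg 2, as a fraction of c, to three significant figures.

β = 0.894

Leg 1: γ = 1/√(1 − 0.817²) = 1/√0.3325 = 1.734; τ_1 = 18.25/1.734 = 10.52 years.
Leg 2: speed unknown; τ_2 = 34.43/γ_2.
Leg 3: γ = 1/√(1 − 0.9417²) = 1/√0.1132 = 2.972; τ_3 = 1.486/2.972 = 0.5000 years.
Total proper time: 10.52 + τ_2 + 0.5000 = 26.45, so τ_2 = 26.45 − 11.02 = 15.43 years.
γ_2 = 34.43/15.43 = 2.232; β = √(1 − 1/γ²) = √0.7993.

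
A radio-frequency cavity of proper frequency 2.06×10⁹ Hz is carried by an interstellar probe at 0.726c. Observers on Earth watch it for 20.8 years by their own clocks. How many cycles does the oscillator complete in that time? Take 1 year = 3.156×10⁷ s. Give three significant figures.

N = 9.30×10¹⁷

γ = 1/√(1 − 0.726²) = 1/√0.4729 = 1.454
During 20.8 years of lab time, the oscillator's proper time advances by τ = Δt/γ = 20.8/1.454 = 14.30 years = 4.514×10⁸ s.
N = f × τ = 2.06×10⁹ × 4.514×10⁸ = 9.300×10¹⁷.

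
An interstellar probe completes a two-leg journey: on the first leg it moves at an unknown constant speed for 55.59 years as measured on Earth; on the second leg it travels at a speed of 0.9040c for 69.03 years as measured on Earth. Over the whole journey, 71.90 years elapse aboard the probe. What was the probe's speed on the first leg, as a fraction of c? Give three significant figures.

Leg 1: speed unknown; τ_1 = 55.59/γ_1.
Leg 2: γ = 1/√(1 − 0.9040²) = 1/√0.1828 = 2.339; τ_2 = 69.03/2.339 = 29.51 years.
Total proper time: τ_1 + 29.51 = 71.90, so τ_1 = 71.90 − 29.51 = 42.39 years.
γ_1 = 55.59/42.39 = 1.311; β = √(1 − 1/γ²) = √0.4186.

β = 0.647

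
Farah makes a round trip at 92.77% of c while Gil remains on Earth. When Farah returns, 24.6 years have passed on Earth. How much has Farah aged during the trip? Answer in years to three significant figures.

τ = 9.18 years

β = 0.9277; γ = 1/√(1 − 0.9277²) = 1/√0.1394 = 2.679
Farah's clock measures proper time along the trip: τ = Δt/γ = 24.6/2.679 years.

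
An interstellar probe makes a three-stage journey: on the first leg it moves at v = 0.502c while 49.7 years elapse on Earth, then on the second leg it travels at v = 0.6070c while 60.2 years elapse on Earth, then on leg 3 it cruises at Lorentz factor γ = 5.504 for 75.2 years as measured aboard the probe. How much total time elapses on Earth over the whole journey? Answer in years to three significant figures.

Δt = 524 years

Leg 1: 49.7 years is already measured on Earth.
Leg 2: 60.2 years is already measured on Earth.
Leg 3: γ = 5.504; Δt_3 = 5.504 × 75.2 = 413.9 years.
Total: 49.70 + 60.20 + 413.9 years.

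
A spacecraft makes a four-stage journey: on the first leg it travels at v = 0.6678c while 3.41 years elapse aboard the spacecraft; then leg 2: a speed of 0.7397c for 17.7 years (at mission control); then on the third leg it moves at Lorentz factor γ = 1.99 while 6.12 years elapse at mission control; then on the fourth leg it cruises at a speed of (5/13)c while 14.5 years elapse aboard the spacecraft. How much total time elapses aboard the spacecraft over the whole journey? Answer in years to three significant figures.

τ = 32.9 years

Leg 1: 3.41 years is already measured aboard the spacecraft.
Leg 2: γ = 1/√(1 − 0.7397²) = 1/√0.4528 = 1.486; τ_2 = 17.7/1.486 = 11.91 years.
Leg 3: γ = 1.99; τ_3 = 6.12/1.990 = 3.075 years.
Leg 4: 14.5 years is already measured aboard the spacecraft.
Total: 3.410 + 11.91 + 3.075 + 14.50 years.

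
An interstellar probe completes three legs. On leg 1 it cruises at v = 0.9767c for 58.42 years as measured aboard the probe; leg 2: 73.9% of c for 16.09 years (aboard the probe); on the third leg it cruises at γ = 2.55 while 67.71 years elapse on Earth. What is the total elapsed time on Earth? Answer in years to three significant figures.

Δt = 364 years

Leg 1: γ = 1/√(1 − 0.9767²) = 1/√0.04606 = 4.660; Δt_1 = 4.660 × 58.42 = 272.2 years.
Leg 2: β = 0.739; γ = 1/√(1 − 0.739²) = 1/√0.4539 = 1.484; Δt_2 = 1.484 × 16.09 = 23.88 years.
Leg 3: 67.71 years is already measured on Earth.
Total: 272.2 + 23.88 + 67.71 years.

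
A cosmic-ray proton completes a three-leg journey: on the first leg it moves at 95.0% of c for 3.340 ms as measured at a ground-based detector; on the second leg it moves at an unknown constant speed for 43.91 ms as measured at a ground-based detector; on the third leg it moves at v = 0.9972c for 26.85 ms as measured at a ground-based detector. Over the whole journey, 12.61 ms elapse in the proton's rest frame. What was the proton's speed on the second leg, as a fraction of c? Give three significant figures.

β = 0.976

Leg 1: β = 0.950; γ = 1/√(1 − 0.950²) = 1/√0.09750 = 3.203; τ_1 = 3.340/3.203 = 1.043 ms.
Leg 2: speed unknown; τ_2 = 43.91/γ_2.
Leg 3: γ = 1/√(1 − 0.9972²) = 1/√0.005592 = 13.37; τ_3 = 26.85/13.37 = 2.008 ms.
Total proper time: 1.043 + τ_2 + 2.008 = 12.61, so τ_2 = 12.61 − 3.051 = 9.559 ms.
γ_2 = 43.91/9.559 = 4.593; β = √(1 − 1/γ²) = √0.9526.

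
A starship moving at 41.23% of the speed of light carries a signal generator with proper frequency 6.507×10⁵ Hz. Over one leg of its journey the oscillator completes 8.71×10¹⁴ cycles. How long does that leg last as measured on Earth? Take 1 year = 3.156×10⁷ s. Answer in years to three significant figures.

Δt = 46.6 years

β = 0.4123; γ = 1/√(1 − 0.4123²) = 1/√0.8300 = 1.098
Proper time for N cycles: τ = N/f = 8.71×10¹⁴/(6.507×10⁵) = 1.339×10⁹ s = 42.41 years.
Lab-frame duration Δt = γτ = 1.098 × 42.41 = 46.55 years.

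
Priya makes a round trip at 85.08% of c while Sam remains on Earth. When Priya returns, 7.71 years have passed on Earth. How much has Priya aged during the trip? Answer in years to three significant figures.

β = 0.8508; γ = 1/√(1 − 0.8508²) = 1/√0.2761 = 1.903
Priya's clock measures proper time along the trip: τ = Δt/γ = 7.71/1.903 years.

τ = 4.05 years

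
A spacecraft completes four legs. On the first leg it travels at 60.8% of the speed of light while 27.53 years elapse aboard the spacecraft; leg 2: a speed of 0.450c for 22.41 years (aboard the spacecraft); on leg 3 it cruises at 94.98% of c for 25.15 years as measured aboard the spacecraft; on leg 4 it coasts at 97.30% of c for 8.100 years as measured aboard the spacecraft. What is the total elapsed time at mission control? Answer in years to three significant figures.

Leg 1: β = 0.608; γ = 1/√(1 − 0.608²) = 1/√0.6303 = 1.260; Δt_1 = 1.260 × 27.53 = 34.68 years.
Leg 2: γ = 1/√(1 − 0.450²) = 1/√0.7975 = 1.120; Δt_2 = 1.120 × 22.41 = 25.09 years.
Leg 3: β = 0.9498; γ = 1/√(1 − 0.9498²) = 1/√0.09788 = 3.196; Δt_3 = 3.196 × 25.15 = 80.39 years.
Leg 4: β = 0.9730; γ = 1/√(1 − 0.9730²) = 1/√0.05327 = 4.333; Δt_4 = 4.333 × 8.100 = 35.09 years.
Total: 34.68 + 25.09 + 80.39 + 35.09 years.

Δt = 175 years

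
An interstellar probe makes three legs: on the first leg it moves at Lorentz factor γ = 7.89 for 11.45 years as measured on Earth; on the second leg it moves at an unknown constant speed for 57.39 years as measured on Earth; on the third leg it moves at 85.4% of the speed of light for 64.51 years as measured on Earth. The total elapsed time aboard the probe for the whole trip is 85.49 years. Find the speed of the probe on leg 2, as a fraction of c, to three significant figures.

Leg 1: γ = 7.89; τ_1 = 11.45/7.890 = 1.451 years.
Leg 2: speed unknown; τ_2 = 57.39/γ_2.
Leg 3: β = 0.854; γ = 1/√(1 − 0.854²) = 1/√0.2707 = 1.922; τ_3 = 64.51/1.922 = 33.56 years.
Total proper time: 1.451 + τ_2 + 33.56 = 85.49, so τ_2 = 85.49 − 35.01 = 50.48 years.
γ_2 = 57.39/50.48 = 1.137; β = √(1 − 1/γ²) = √0.2264.

β = 0.476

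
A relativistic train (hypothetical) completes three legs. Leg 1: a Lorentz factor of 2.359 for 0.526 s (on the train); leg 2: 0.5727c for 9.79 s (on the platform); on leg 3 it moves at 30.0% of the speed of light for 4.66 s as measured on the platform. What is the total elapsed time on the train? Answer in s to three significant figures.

Leg 1: 0.526 s is already measured on the train.
Leg 2: γ = 1/√(1 − 0.5727²) = 1/√0.6720 = 1.220; τ_2 = 9.79/1.220 = 8.025 s.
Leg 3: β = 0.300; γ = 1/√(1 − 0.300²) = 1/√0.9100 = 1.048; τ_3 = 4.66/1.048 = 4.445 s.
Total: 0.5260 + 8.025 + 4.445 s.

τ = 13.0 s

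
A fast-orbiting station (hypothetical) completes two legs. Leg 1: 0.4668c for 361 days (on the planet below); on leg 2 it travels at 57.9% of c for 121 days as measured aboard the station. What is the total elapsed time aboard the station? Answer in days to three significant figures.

τ = 440 days

Leg 1: γ = 1/√(1 − 0.4668²) = 1/√0.7821 = 1.131; τ_1 = 361/1.131 = 319.3 days.
Leg 2: 121 days is already measured aboard the station.
Total: 319.3 + 121.0 days.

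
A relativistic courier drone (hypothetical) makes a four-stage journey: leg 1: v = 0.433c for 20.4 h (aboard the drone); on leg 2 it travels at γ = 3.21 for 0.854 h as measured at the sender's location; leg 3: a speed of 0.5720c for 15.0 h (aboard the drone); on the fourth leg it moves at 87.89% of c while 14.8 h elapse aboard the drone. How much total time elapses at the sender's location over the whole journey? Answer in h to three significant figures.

Leg 1: γ = 1/√(1 − 0.433²) = 1/√0.8125 = 1.109; Δt_1 = 1.109 × 20.4 = 22.63 h.
Leg 2: 0.854 h is already measured at the sender's location.
Leg 3: γ = 1/√(1 − 0.5720²) = 1/√0.6728 = 1.219; Δt_3 = 1.219 × 15.0 = 18.29 h.
Leg 4: β = 0.8789; γ = 1/√(1 − 0.8789²) = 1/√0.2275 = 2.096; Δt_4 = 2.096 × 14.8 = 31.03 h.
Total: 22.63 + 0.8540 + 18.29 + 31.03 h.

Δt = 72.8 h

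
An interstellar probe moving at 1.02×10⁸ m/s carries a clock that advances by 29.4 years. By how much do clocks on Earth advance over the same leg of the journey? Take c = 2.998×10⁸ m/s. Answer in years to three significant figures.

Δt = 31.3 years

β = 1.02×10⁸/2.998×10⁸ = 0.3402; γ = 1/√(1 − 0.3402²) = 1.063
The interval measured aboard the probe is the proper time (both events occur at the same place in that frame); the lab-frame interval is Δt = γτ = 1.063 × 29.4 years.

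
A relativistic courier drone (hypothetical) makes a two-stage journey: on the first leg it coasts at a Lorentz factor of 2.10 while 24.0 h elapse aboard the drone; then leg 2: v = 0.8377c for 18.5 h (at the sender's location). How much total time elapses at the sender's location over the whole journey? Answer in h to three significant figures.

Leg 1: γ = 2.10; Δt_1 = 2.100 × 24.0 = 50.40 h.
Leg 2: 18.5 h is already measured at the sender's location.
Total: 50.40 + 18.50 h.

Δt = 68.9 h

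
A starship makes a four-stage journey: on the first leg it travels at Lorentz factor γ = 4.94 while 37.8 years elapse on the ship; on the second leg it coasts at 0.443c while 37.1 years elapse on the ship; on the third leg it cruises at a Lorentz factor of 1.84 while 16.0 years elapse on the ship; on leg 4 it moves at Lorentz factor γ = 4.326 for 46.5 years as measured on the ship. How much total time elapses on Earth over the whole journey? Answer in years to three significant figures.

Leg 1: γ = 4.94; Δt_1 = 4.940 × 37.8 = 186.7 years.
Leg 2: γ = 1/√(1 − 0.443²) = 1/√0.8038 = 1.115; Δt_2 = 1.115 × 37.1 = 41.38 years.
Leg 3: γ = 1.84; Δt_3 = 1.840 × 16.0 = 29.44 years.
Leg 4: γ = 4.326; Δt_4 = 4.326 × 46.5 = 201.2 years.
Total: 186.7 + 41.38 + 29.44 + 201.2 years.

Δt = 459 years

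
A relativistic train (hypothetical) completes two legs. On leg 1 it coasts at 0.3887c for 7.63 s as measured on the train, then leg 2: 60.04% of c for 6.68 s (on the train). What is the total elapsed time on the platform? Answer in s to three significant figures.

Leg 1: γ = 1/√(1 − 0.3887²) = 1/√0.8489 = 1.085; Δt_1 = 1.085 × 7.63 = 8.281 s.
Leg 2: β = 0.6004; γ = 1/√(1 − 0.6004²) = 1/√0.6395 = 1.250; Δt_2 = 1.250 × 6.68 = 8.353 s.
Total: 8.281 + 8.353 s.

Δt = 16.6 s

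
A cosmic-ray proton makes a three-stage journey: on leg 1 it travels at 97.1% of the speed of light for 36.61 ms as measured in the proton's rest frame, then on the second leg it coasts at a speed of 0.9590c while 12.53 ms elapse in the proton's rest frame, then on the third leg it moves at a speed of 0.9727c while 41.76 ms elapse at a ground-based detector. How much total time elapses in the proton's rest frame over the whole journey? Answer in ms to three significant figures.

τ = 58.8 ms

Leg 1: 36.61 ms is already measured in the proton's rest frame.
Leg 2: 12.53 ms is already measured in the proton's rest frame.
Leg 3: γ = 1/√(1 − 0.9727²) = 1/√0.05385 = 4.309; τ_3 = 41.76/4.309 = 9.691 ms.
Total: 36.61 + 12.53 + 9.691 ms.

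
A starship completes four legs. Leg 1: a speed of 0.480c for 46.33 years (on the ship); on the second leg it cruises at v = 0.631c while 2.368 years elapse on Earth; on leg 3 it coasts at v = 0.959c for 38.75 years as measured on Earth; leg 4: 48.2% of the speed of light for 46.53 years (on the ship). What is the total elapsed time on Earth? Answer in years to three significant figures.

Δt = 147 years

Leg 1: γ = 1/√(1 − 0.480²) = 1/√0.7696 = 1.140; Δt_1 = 1.140 × 46.33 = 52.81 years.
Leg 2: 2.368 years is already measured on Earth.
Leg 3: 38.75 years is already measured on Earth.
Leg 4: β = 0.482; γ = 1/√(1 − 0.482²) = 1/√0.7677 = 1.141; Δt_4 = 1.141 × 46.53 = 53.11 years.
Total: 52.81 + 2.368 + 38.75 + 53.11 years.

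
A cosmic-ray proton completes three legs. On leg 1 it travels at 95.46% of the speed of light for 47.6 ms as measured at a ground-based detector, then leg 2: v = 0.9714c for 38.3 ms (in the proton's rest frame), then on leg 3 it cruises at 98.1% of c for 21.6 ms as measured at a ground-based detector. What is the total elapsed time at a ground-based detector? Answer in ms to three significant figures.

Δt = 230 ms

Leg 1: 47.6 ms is already measured at a ground-based detector.
Leg 2: γ = 1/√(1 − 0.9714²) = 1/√0.05638 = 4.211; Δt_2 = 4.211 × 38.3 = 161.3 ms.
Leg 3: 21.6 ms is already measured at a ground-based detector.
Total: 47.60 + 161.3 + 21.60 ms.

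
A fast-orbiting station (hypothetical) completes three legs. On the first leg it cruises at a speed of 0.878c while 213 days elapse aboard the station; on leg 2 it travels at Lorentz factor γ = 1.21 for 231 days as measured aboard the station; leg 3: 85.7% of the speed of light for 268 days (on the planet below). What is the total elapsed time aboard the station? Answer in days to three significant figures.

τ = 582 days

Leg 1: 213 days is already measured aboard the station.
Leg 2: 231 days is already measured aboard the station.
Leg 3: β = 0.857; γ = 1/√(1 − 0.857²) = 1/√0.2656 = 1.941; τ_3 = 268/1.941 = 138.1 days.
Total: 213.0 + 231.0 + 138.1 days.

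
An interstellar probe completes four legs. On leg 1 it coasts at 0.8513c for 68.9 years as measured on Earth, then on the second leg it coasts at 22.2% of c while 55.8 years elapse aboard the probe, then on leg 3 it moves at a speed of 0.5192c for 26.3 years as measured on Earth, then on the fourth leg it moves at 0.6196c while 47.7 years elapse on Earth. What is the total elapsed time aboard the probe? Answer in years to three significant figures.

τ = 152 years

Leg 1: γ = 1/√(1 − 0.8513²) = 1/√0.2753 = 1.906; τ_1 = 68.9/1.906 = 36.15 years.
Leg 2: 55.8 years is already measured aboard the probe.
Leg 3: γ = 1/√(1 − 0.5192²) = 1/√0.7304 = 1.170; τ_3 = 26.3/1.170 = 22.48 years.
Leg 4: γ = 1/√(1 − 0.6196²) = 1/√0.6161 = 1.274; τ_4 = 47.7/1.274 = 37.44 years.
Total: 36.15 + 55.80 + 22.48 + 37.44 years.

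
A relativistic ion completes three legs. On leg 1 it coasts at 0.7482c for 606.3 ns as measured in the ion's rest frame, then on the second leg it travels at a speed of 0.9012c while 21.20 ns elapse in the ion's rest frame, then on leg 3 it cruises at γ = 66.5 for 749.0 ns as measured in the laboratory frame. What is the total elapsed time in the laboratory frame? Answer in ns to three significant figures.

Leg 1: γ = 1/√(1 − 0.7482²) = 1/√0.4402 = 1.507; Δt_1 = 1.507 × 606.3 = 913.8 ns.
Leg 2: γ = 1/√(1 − 0.9012²) = 1/√0.1878 = 2.307; Δt_2 = 2.307 × 21.20 = 48.92 ns.
Leg 3: 749.0 ns is already measured in the laboratory frame.
Total: 913.8 + 48.92 + 749.0 ns.

Δt = 1710 ns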